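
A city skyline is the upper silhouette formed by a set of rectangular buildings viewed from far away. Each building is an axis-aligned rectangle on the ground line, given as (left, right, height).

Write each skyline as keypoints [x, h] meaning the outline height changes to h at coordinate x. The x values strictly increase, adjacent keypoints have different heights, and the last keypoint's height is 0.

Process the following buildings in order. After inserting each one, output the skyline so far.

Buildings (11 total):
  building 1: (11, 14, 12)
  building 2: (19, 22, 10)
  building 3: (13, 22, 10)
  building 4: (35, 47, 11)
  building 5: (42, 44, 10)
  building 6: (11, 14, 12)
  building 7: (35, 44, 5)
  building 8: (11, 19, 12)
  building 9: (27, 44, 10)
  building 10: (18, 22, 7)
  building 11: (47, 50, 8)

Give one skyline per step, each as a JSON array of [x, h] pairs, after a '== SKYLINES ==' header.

== SKYLINES ==
[[11,12],[14,0]]
[[11,12],[14,0],[19,10],[22,0]]
[[11,12],[14,10],[22,0]]
[[11,12],[14,10],[22,0],[35,11],[47,0]]
[[11,12],[14,10],[22,0],[35,11],[47,0]]
[[11,12],[14,10],[22,0],[35,11],[47,0]]
[[11,12],[14,10],[22,0],[35,11],[47,0]]
[[11,12],[19,10],[22,0],[35,11],[47,0]]
[[11,12],[19,10],[22,0],[27,10],[35,11],[47,0]]
[[11,12],[19,10],[22,0],[27,10],[35,11],[47,0]]
[[11,12],[19,10],[22,0],[27,10],[35,11],[47,8],[50,0]]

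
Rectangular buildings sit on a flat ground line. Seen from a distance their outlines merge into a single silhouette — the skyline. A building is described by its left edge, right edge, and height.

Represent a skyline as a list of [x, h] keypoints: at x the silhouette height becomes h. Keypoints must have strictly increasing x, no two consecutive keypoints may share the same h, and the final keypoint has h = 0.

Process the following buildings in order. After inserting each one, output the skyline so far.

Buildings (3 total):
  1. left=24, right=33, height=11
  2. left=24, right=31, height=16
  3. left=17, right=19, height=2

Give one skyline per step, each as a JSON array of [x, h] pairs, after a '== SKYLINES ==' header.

== SKYLINES ==
[[24,11],[33,0]]
[[24,16],[31,11],[33,0]]
[[17,2],[19,0],[24,16],[31,11],[33,0]]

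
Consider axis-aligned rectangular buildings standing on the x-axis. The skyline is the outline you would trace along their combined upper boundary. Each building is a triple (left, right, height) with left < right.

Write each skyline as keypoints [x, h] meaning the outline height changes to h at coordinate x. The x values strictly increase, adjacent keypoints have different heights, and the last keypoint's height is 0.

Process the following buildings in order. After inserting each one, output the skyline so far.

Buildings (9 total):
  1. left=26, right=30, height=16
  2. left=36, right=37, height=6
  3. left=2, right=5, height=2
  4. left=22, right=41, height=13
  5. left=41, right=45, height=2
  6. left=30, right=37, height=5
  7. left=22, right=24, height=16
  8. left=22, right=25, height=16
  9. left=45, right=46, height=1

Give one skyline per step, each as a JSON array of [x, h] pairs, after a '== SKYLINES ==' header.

== SKYLINES ==
[[26,16],[30,0]]
[[26,16],[30,0],[36,6],[37,0]]
[[2,2],[5,0],[26,16],[30,0],[36,6],[37,0]]
[[2,2],[5,0],[22,13],[26,16],[30,13],[41,0]]
[[2,2],[5,0],[22,13],[26,16],[30,13],[41,2],[45,0]]
[[2,2],[5,0],[22,13],[26,16],[30,13],[41,2],[45,0]]
[[2,2],[5,0],[22,16],[24,13],[26,16],[30,13],[41,2],[45,0]]
[[2,2],[5,0],[22,16],[25,13],[26,16],[30,13],[41,2],[45,0]]
[[2,2],[5,0],[22,16],[25,13],[26,16],[30,13],[41,2],[45,1],[46,0]]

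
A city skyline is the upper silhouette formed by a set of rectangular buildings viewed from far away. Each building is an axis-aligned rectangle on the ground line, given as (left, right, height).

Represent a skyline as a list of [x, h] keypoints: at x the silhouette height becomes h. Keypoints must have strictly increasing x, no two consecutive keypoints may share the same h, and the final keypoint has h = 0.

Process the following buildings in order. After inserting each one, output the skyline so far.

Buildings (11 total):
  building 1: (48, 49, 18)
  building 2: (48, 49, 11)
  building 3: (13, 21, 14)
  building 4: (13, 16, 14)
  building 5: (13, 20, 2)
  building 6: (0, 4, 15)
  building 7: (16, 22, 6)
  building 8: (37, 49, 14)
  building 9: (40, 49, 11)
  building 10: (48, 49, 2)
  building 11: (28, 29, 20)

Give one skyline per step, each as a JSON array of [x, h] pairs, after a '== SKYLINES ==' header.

== SKYLINES ==
[[48,18],[49,0]]
[[48,18],[49,0]]
[[13,14],[21,0],[48,18],[49,0]]
[[13,14],[21,0],[48,18],[49,0]]
[[13,14],[21,0],[48,18],[49,0]]
[[0,15],[4,0],[13,14],[21,0],[48,18],[49,0]]
[[0,15],[4,0],[13,14],[21,6],[22,0],[48,18],[49,0]]
[[0,15],[4,0],[13,14],[21,6],[22,0],[37,14],[48,18],[49,0]]
[[0,15],[4,0],[13,14],[21,6],[22,0],[37,14],[48,18],[49,0]]
[[0,15],[4,0],[13,14],[21,6],[22,0],[37,14],[48,18],[49,0]]
[[0,15],[4,0],[13,14],[21,6],[22,0],[28,20],[29,0],[37,14],[48,18],[49,0]]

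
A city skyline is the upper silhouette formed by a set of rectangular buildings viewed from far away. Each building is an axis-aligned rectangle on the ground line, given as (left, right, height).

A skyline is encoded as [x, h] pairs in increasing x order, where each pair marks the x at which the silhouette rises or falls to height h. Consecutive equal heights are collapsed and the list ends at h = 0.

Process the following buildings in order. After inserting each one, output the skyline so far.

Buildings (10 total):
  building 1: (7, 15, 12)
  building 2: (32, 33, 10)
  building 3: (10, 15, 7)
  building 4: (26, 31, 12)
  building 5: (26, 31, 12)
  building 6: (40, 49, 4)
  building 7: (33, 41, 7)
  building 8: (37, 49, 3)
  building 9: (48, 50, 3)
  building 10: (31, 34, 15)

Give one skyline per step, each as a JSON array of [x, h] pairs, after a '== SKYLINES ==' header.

== SKYLINES ==
[[7,12],[15,0]]
[[7,12],[15,0],[32,10],[33,0]]
[[7,12],[15,0],[32,10],[33,0]]
[[7,12],[15,0],[26,12],[31,0],[32,10],[33,0]]
[[7,12],[15,0],[26,12],[31,0],[32,10],[33,0]]
[[7,12],[15,0],[26,12],[31,0],[32,10],[33,0],[40,4],[49,0]]
[[7,12],[15,0],[26,12],[31,0],[32,10],[33,7],[41,4],[49,0]]
[[7,12],[15,0],[26,12],[31,0],[32,10],[33,7],[41,4],[49,0]]
[[7,12],[15,0],[26,12],[31,0],[32,10],[33,7],[41,4],[49,3],[50,0]]
[[7,12],[15,0],[26,12],[31,15],[34,7],[41,4],[49,3],[50,0]]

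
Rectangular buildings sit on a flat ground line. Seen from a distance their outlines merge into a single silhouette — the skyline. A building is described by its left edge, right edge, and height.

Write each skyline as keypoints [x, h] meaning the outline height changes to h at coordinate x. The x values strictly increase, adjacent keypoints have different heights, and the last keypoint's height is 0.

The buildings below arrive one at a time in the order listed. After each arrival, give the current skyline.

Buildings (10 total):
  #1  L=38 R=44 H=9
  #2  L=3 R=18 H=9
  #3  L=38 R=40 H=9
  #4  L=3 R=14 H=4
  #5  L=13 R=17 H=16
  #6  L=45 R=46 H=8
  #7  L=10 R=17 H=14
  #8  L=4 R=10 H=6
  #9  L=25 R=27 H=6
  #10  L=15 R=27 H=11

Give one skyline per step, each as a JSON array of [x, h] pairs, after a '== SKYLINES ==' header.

== SKYLINES ==
[[38,9],[44,0]]
[[3,9],[18,0],[38,9],[44,0]]
[[3,9],[18,0],[38,9],[44,0]]
[[3,9],[18,0],[38,9],[44,0]]
[[3,9],[13,16],[17,9],[18,0],[38,9],[44,0]]
[[3,9],[13,16],[17,9],[18,0],[38,9],[44,0],[45,8],[46,0]]
[[3,9],[10,14],[13,16],[17,9],[18,0],[38,9],[44,0],[45,8],[46,0]]
[[3,9],[10,14],[13,16],[17,9],[18,0],[38,9],[44,0],[45,8],[46,0]]
[[3,9],[10,14],[13,16],[17,9],[18,0],[25,6],[27,0],[38,9],[44,0],[45,8],[46,0]]
[[3,9],[10,14],[13,16],[17,11],[27,0],[38,9],[44,0],[45,8],[46,0]]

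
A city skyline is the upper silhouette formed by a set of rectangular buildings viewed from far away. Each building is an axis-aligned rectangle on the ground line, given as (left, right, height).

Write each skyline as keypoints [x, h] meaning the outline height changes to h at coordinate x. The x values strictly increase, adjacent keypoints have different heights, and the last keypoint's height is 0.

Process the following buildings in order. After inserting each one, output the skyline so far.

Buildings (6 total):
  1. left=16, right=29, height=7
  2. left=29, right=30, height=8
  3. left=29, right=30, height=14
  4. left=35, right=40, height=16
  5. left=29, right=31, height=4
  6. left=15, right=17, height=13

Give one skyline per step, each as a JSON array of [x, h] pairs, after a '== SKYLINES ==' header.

== SKYLINES ==
[[16,7],[29,0]]
[[16,7],[29,8],[30,0]]
[[16,7],[29,14],[30,0]]
[[16,7],[29,14],[30,0],[35,16],[40,0]]
[[16,7],[29,14],[30,4],[31,0],[35,16],[40,0]]
[[15,13],[17,7],[29,14],[30,4],[31,0],[35,16],[40,0]]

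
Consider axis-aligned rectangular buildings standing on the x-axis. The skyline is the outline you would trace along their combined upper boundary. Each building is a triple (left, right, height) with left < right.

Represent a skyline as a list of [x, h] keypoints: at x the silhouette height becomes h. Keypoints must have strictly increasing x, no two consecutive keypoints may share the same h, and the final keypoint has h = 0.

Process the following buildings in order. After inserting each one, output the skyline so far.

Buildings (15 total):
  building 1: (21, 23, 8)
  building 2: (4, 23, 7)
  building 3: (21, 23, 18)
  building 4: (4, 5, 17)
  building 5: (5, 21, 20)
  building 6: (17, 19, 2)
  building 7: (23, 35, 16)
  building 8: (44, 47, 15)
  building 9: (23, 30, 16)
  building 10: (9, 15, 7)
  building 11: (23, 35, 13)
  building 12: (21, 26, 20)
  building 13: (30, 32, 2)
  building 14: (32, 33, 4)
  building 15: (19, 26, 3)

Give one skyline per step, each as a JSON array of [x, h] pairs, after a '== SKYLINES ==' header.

== SKYLINES ==
[[21,8],[23,0]]
[[4,7],[21,8],[23,0]]
[[4,7],[21,18],[23,0]]
[[4,17],[5,7],[21,18],[23,0]]
[[4,17],[5,20],[21,18],[23,0]]
[[4,17],[5,20],[21,18],[23,0]]
[[4,17],[5,20],[21,18],[23,16],[35,0]]
[[4,17],[5,20],[21,18],[23,16],[35,0],[44,15],[47,0]]
[[4,17],[5,20],[21,18],[23,16],[35,0],[44,15],[47,0]]
[[4,17],[5,20],[21,18],[23,16],[35,0],[44,15],[47,0]]
[[4,17],[5,20],[21,18],[23,16],[35,0],[44,15],[47,0]]
[[4,17],[5,20],[26,16],[35,0],[44,15],[47,0]]
[[4,17],[5,20],[26,16],[35,0],[44,15],[47,0]]
[[4,17],[5,20],[26,16],[35,0],[44,15],[47,0]]
[[4,17],[5,20],[26,16],[35,0],[44,15],[47,0]]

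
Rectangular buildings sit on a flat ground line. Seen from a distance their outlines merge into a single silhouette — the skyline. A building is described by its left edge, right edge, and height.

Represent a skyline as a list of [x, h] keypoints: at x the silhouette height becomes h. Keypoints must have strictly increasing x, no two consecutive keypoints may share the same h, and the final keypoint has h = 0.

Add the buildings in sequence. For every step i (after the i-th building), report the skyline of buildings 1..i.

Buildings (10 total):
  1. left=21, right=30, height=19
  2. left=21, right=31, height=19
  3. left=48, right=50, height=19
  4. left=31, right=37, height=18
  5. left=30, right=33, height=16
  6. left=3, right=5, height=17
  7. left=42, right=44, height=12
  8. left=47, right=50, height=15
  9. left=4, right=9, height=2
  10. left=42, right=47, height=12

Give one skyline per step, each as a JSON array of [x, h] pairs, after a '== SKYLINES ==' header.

== SKYLINES ==
[[21,19],[30,0]]
[[21,19],[31,0]]
[[21,19],[31,0],[48,19],[50,0]]
[[21,19],[31,18],[37,0],[48,19],[50,0]]
[[21,19],[31,18],[37,0],[48,19],[50,0]]
[[3,17],[5,0],[21,19],[31,18],[37,0],[48,19],[50,0]]
[[3,17],[5,0],[21,19],[31,18],[37,0],[42,12],[44,0],[48,19],[50,0]]
[[3,17],[5,0],[21,19],[31,18],[37,0],[42,12],[44,0],[47,15],[48,19],[50,0]]
[[3,17],[5,2],[9,0],[21,19],[31,18],[37,0],[42,12],[44,0],[47,15],[48,19],[50,0]]
[[3,17],[5,2],[9,0],[21,19],[31,18],[37,0],[42,12],[47,15],[48,19],[50,0]]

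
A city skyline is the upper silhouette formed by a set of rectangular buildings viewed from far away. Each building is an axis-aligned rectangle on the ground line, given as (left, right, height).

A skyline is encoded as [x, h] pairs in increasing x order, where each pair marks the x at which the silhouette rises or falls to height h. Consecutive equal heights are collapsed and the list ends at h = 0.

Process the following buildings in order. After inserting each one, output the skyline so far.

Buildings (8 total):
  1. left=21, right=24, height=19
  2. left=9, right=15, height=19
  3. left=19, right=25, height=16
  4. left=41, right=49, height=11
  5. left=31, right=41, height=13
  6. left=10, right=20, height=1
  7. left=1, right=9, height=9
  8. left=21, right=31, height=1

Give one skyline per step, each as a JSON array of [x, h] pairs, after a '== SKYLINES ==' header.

== SKYLINES ==
[[21,19],[24,0]]
[[9,19],[15,0],[21,19],[24,0]]
[[9,19],[15,0],[19,16],[21,19],[24,16],[25,0]]
[[9,19],[15,0],[19,16],[21,19],[24,16],[25,0],[41,11],[49,0]]
[[9,19],[15,0],[19,16],[21,19],[24,16],[25,0],[31,13],[41,11],[49,0]]
[[9,19],[15,1],[19,16],[21,19],[24,16],[25,0],[31,13],[41,11],[49,0]]
[[1,9],[9,19],[15,1],[19,16],[21,19],[24,16],[25,0],[31,13],[41,11],[49,0]]
[[1,9],[9,19],[15,1],[19,16],[21,19],[24,16],[25,1],[31,13],[41,11],[49,0]]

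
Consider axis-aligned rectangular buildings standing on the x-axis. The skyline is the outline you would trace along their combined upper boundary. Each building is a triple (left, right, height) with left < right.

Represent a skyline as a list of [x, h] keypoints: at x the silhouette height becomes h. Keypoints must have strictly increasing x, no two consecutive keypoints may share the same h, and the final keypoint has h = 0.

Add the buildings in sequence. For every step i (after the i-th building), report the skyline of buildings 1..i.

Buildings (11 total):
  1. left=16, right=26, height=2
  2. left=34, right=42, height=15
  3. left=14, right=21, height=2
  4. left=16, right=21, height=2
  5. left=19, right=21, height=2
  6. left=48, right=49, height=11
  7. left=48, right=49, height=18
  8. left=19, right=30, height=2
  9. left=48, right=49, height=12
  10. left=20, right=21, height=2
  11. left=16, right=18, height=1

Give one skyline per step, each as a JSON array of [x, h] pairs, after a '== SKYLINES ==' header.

== SKYLINES ==
[[16,2],[26,0]]
[[16,2],[26,0],[34,15],[42,0]]
[[14,2],[26,0],[34,15],[42,0]]
[[14,2],[26,0],[34,15],[42,0]]
[[14,2],[26,0],[34,15],[42,0]]
[[14,2],[26,0],[34,15],[42,0],[48,11],[49,0]]
[[14,2],[26,0],[34,15],[42,0],[48,18],[49,0]]
[[14,2],[30,0],[34,15],[42,0],[48,18],[49,0]]
[[14,2],[30,0],[34,15],[42,0],[48,18],[49,0]]
[[14,2],[30,0],[34,15],[42,0],[48,18],[49,0]]
[[14,2],[30,0],[34,15],[42,0],[48,18],[49,0]]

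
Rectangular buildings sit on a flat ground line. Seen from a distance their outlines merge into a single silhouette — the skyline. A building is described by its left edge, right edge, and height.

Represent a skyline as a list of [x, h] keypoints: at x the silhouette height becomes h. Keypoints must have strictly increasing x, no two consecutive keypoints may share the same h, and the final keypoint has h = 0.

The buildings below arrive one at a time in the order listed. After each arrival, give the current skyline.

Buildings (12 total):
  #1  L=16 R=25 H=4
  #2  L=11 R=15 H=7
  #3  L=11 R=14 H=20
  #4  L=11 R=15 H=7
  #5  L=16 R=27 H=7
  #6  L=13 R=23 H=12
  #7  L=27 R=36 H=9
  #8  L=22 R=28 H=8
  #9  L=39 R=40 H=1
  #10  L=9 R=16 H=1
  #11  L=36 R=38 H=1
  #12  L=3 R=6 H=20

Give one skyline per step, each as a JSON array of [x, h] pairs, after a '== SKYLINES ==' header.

== SKYLINES ==
[[16,4],[25,0]]
[[11,7],[15,0],[16,4],[25,0]]
[[11,20],[14,7],[15,0],[16,4],[25,0]]
[[11,20],[14,7],[15,0],[16,4],[25,0]]
[[11,20],[14,7],[15,0],[16,7],[27,0]]
[[11,20],[14,12],[23,7],[27,0]]
[[11,20],[14,12],[23,7],[27,9],[36,0]]
[[11,20],[14,12],[23,8],[27,9],[36,0]]
[[11,20],[14,12],[23,8],[27,9],[36,0],[39,1],[40,0]]
[[9,1],[11,20],[14,12],[23,8],[27,9],[36,0],[39,1],[40,0]]
[[9,1],[11,20],[14,12],[23,8],[27,9],[36,1],[38,0],[39,1],[40,0]]
[[3,20],[6,0],[9,1],[11,20],[14,12],[23,8],[27,9],[36,1],[38,0],[39,1],[40,0]]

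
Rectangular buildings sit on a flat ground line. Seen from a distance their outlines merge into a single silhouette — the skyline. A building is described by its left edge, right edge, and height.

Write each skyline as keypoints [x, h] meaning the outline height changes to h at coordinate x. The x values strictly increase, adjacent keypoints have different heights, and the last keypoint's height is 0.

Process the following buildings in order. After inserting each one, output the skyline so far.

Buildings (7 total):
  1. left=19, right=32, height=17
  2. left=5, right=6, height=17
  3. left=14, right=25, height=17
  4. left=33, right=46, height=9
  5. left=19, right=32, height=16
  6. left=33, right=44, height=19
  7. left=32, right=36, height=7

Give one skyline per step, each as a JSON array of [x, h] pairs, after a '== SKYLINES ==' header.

== SKYLINES ==
[[19,17],[32,0]]
[[5,17],[6,0],[19,17],[32,0]]
[[5,17],[6,0],[14,17],[32,0]]
[[5,17],[6,0],[14,17],[32,0],[33,9],[46,0]]
[[5,17],[6,0],[14,17],[32,0],[33,9],[46,0]]
[[5,17],[6,0],[14,17],[32,0],[33,19],[44,9],[46,0]]
[[5,17],[6,0],[14,17],[32,7],[33,19],[44,9],[46,0]]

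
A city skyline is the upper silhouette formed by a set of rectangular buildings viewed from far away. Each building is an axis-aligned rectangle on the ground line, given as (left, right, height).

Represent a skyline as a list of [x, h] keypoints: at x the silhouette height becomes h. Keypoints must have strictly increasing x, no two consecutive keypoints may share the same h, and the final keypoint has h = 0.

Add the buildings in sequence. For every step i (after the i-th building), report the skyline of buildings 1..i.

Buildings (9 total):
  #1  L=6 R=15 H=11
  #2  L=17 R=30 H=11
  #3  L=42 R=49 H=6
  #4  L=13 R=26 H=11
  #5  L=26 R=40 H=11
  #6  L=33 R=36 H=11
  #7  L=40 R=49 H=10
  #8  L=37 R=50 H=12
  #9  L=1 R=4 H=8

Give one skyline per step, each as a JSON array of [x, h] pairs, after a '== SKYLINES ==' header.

== SKYLINES ==
[[6,11],[15,0]]
[[6,11],[15,0],[17,11],[30,0]]
[[6,11],[15,0],[17,11],[30,0],[42,6],[49,0]]
[[6,11],[30,0],[42,6],[49,0]]
[[6,11],[40,0],[42,6],[49,0]]
[[6,11],[40,0],[42,6],[49,0]]
[[6,11],[40,10],[49,0]]
[[6,11],[37,12],[50,0]]
[[1,8],[4,0],[6,11],[37,12],[50,0]]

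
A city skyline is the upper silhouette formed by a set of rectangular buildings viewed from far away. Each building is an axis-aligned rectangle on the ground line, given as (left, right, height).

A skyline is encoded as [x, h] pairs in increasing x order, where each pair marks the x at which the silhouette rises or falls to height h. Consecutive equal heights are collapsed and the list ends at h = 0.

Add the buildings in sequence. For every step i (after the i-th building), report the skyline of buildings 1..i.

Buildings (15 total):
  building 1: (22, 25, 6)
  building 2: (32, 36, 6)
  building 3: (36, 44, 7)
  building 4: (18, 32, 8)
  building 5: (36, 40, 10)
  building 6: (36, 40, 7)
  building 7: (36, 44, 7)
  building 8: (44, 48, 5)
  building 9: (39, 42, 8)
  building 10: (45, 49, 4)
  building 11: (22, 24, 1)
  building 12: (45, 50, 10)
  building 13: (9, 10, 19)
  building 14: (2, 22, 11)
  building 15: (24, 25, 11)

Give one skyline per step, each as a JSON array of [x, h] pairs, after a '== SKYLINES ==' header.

== SKYLINES ==
[[22,6],[25,0]]
[[22,6],[25,0],[32,6],[36,0]]
[[22,6],[25,0],[32,6],[36,7],[44,0]]
[[18,8],[32,6],[36,7],[44,0]]
[[18,8],[32,6],[36,10],[40,7],[44,0]]
[[18,8],[32,6],[36,10],[40,7],[44,0]]
[[18,8],[32,6],[36,10],[40,7],[44,0]]
[[18,8],[32,6],[36,10],[40,7],[44,5],[48,0]]
[[18,8],[32,6],[36,10],[40,8],[42,7],[44,5],[48,0]]
[[18,8],[32,6],[36,10],[40,8],[42,7],[44,5],[48,4],[49,0]]
[[18,8],[32,6],[36,10],[40,8],[42,7],[44,5],[48,4],[49,0]]
[[18,8],[32,6],[36,10],[40,8],[42,7],[44,5],[45,10],[50,0]]
[[9,19],[10,0],[18,8],[32,6],[36,10],[40,8],[42,7],[44,5],[45,10],[50,0]]
[[2,11],[9,19],[10,11],[22,8],[32,6],[36,10],[40,8],[42,7],[44,5],[45,10],[50,0]]
[[2,11],[9,19],[10,11],[22,8],[24,11],[25,8],[32,6],[36,10],[40,8],[42,7],[44,5],[45,10],[50,0]]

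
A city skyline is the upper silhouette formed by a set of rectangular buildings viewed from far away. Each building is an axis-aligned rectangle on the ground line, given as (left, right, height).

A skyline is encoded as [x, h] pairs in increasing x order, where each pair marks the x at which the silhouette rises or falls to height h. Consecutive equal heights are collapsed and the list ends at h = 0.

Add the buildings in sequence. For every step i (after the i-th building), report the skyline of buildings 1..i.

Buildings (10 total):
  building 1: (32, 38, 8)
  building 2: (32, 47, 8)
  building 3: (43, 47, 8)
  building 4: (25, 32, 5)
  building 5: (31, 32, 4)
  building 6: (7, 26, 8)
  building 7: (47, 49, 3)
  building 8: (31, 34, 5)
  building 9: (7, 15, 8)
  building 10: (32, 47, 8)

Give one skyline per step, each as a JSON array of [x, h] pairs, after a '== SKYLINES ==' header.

== SKYLINES ==
[[32,8],[38,0]]
[[32,8],[47,0]]
[[32,8],[47,0]]
[[25,5],[32,8],[47,0]]
[[25,5],[32,8],[47,0]]
[[7,8],[26,5],[32,8],[47,0]]
[[7,8],[26,5],[32,8],[47,3],[49,0]]
[[7,8],[26,5],[32,8],[47,3],[49,0]]
[[7,8],[26,5],[32,8],[47,3],[49,0]]
[[7,8],[26,5],[32,8],[47,3],[49,0]]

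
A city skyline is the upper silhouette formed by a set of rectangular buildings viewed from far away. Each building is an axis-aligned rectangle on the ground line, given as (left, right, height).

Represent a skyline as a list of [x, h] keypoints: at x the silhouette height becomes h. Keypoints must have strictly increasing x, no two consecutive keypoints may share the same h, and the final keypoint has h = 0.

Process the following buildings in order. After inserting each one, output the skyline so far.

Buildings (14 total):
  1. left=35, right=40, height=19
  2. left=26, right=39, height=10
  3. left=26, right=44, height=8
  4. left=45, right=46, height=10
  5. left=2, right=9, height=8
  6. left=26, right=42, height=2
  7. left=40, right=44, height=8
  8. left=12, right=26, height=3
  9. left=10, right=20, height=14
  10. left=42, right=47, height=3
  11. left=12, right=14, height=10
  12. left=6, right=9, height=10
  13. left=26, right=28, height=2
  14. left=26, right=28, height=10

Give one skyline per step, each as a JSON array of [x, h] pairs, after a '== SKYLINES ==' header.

== SKYLINES ==
[[35,19],[40,0]]
[[26,10],[35,19],[40,0]]
[[26,10],[35,19],[40,8],[44,0]]
[[26,10],[35,19],[40,8],[44,0],[45,10],[46,0]]
[[2,8],[9,0],[26,10],[35,19],[40,8],[44,0],[45,10],[46,0]]
[[2,8],[9,0],[26,10],[35,19],[40,8],[44,0],[45,10],[46,0]]
[[2,8],[9,0],[26,10],[35,19],[40,8],[44,0],[45,10],[46,0]]
[[2,8],[9,0],[12,3],[26,10],[35,19],[40,8],[44,0],[45,10],[46,0]]
[[2,8],[9,0],[10,14],[20,3],[26,10],[35,19],[40,8],[44,0],[45,10],[46,0]]
[[2,8],[9,0],[10,14],[20,3],[26,10],[35,19],[40,8],[44,3],[45,10],[46,3],[47,0]]
[[2,8],[9,0],[10,14],[20,3],[26,10],[35,19],[40,8],[44,3],[45,10],[46,3],[47,0]]
[[2,8],[6,10],[9,0],[10,14],[20,3],[26,10],[35,19],[40,8],[44,3],[45,10],[46,3],[47,0]]
[[2,8],[6,10],[9,0],[10,14],[20,3],[26,10],[35,19],[40,8],[44,3],[45,10],[46,3],[47,0]]
[[2,8],[6,10],[9,0],[10,14],[20,3],[26,10],[35,19],[40,8],[44,3],[45,10],[46,3],[47,0]]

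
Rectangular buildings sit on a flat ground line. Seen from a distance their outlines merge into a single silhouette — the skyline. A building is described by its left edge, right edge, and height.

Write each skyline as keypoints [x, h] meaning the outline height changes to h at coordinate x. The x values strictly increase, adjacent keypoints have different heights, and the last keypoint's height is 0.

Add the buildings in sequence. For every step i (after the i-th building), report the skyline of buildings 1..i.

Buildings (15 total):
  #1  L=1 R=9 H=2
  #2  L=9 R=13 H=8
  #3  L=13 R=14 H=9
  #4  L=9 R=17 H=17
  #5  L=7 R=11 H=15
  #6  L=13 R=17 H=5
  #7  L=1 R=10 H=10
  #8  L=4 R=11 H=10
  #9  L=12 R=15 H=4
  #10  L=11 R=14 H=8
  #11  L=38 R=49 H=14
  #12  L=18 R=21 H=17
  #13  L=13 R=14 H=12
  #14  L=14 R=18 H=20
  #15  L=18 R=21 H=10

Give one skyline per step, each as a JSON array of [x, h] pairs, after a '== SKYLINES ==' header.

== SKYLINES ==
[[1,2],[9,0]]
[[1,2],[9,8],[13,0]]
[[1,2],[9,8],[13,9],[14,0]]
[[1,2],[9,17],[17,0]]
[[1,2],[7,15],[9,17],[17,0]]
[[1,2],[7,15],[9,17],[17,0]]
[[1,10],[7,15],[9,17],[17,0]]
[[1,10],[7,15],[9,17],[17,0]]
[[1,10],[7,15],[9,17],[17,0]]
[[1,10],[7,15],[9,17],[17,0]]
[[1,10],[7,15],[9,17],[17,0],[38,14],[49,0]]
[[1,10],[7,15],[9,17],[17,0],[18,17],[21,0],[38,14],[49,0]]
[[1,10],[7,15],[9,17],[17,0],[18,17],[21,0],[38,14],[49,0]]
[[1,10],[7,15],[9,17],[14,20],[18,17],[21,0],[38,14],[49,0]]
[[1,10],[7,15],[9,17],[14,20],[18,17],[21,0],[38,14],[49,0]]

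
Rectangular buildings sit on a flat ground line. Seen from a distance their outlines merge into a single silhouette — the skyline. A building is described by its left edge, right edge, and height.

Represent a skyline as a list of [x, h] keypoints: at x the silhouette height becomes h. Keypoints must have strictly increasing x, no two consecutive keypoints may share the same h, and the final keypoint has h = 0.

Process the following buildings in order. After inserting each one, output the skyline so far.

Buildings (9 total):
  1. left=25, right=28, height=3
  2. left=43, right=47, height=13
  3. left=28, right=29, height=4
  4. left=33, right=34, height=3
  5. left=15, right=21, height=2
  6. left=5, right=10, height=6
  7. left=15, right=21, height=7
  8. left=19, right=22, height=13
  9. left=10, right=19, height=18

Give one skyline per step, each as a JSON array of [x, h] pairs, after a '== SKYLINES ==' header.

== SKYLINES ==
[[25,3],[28,0]]
[[25,3],[28,0],[43,13],[47,0]]
[[25,3],[28,4],[29,0],[43,13],[47,0]]
[[25,3],[28,4],[29,0],[33,3],[34,0],[43,13],[47,0]]
[[15,2],[21,0],[25,3],[28,4],[29,0],[33,3],[34,0],[43,13],[47,0]]
[[5,6],[10,0],[15,2],[21,0],[25,3],[28,4],[29,0],[33,3],[34,0],[43,13],[47,0]]
[[5,6],[10,0],[15,7],[21,0],[25,3],[28,4],[29,0],[33,3],[34,0],[43,13],[47,0]]
[[5,6],[10,0],[15,7],[19,13],[22,0],[25,3],[28,4],[29,0],[33,3],[34,0],[43,13],[47,0]]
[[5,6],[10,18],[19,13],[22,0],[25,3],[28,4],[29,0],[33,3],[34,0],[43,13],[47,0]]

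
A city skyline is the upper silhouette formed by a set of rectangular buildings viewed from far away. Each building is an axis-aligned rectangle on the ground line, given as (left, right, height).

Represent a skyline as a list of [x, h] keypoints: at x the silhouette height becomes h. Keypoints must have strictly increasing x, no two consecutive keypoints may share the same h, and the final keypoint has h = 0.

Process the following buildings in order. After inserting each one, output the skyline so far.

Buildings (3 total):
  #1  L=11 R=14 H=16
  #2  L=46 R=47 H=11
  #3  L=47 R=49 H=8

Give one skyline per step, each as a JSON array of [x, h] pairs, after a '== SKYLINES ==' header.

== SKYLINES ==
[[11,16],[14,0]]
[[11,16],[14,0],[46,11],[47,0]]
[[11,16],[14,0],[46,11],[47,8],[49,0]]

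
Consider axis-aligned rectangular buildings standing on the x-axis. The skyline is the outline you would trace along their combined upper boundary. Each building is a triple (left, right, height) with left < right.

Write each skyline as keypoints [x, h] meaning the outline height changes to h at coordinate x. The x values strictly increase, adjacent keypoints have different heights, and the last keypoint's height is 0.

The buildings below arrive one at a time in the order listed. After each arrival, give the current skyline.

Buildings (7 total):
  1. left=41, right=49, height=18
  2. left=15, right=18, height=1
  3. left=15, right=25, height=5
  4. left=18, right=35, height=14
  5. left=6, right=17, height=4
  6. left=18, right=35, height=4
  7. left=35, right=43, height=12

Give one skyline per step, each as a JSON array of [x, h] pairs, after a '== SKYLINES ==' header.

== SKYLINES ==
[[41,18],[49,0]]
[[15,1],[18,0],[41,18],[49,0]]
[[15,5],[25,0],[41,18],[49,0]]
[[15,5],[18,14],[35,0],[41,18],[49,0]]
[[6,4],[15,5],[18,14],[35,0],[41,18],[49,0]]
[[6,4],[15,5],[18,14],[35,0],[41,18],[49,0]]
[[6,4],[15,5],[18,14],[35,12],[41,18],[49,0]]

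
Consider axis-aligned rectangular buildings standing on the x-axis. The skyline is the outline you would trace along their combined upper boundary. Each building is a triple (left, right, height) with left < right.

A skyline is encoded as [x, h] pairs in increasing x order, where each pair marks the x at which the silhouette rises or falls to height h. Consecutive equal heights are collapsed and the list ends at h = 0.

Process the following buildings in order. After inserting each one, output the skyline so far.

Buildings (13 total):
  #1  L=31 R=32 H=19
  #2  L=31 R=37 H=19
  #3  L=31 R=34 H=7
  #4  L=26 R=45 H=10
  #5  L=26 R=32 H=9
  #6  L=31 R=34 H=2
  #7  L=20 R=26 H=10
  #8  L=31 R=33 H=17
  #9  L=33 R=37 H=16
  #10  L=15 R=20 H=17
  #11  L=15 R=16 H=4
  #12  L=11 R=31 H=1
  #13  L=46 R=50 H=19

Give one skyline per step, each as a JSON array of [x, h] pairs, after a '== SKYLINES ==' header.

== SKYLINES ==
[[31,19],[32,0]]
[[31,19],[37,0]]
[[31,19],[37,0]]
[[26,10],[31,19],[37,10],[45,0]]
[[26,10],[31,19],[37,10],[45,0]]
[[26,10],[31,19],[37,10],[45,0]]
[[20,10],[31,19],[37,10],[45,0]]
[[20,10],[31,19],[37,10],[45,0]]
[[20,10],[31,19],[37,10],[45,0]]
[[15,17],[20,10],[31,19],[37,10],[45,0]]
[[15,17],[20,10],[31,19],[37,10],[45,0]]
[[11,1],[15,17],[20,10],[31,19],[37,10],[45,0]]
[[11,1],[15,17],[20,10],[31,19],[37,10],[45,0],[46,19],[50,0]]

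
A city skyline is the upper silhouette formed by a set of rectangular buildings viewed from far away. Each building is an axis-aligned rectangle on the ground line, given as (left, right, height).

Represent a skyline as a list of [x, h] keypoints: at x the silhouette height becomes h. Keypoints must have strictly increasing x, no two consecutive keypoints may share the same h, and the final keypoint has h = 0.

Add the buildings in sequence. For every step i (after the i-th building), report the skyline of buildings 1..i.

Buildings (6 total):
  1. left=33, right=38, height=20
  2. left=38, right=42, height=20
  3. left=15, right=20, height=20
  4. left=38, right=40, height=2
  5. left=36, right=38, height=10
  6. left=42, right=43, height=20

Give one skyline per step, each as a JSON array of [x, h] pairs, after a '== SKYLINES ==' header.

== SKYLINES ==
[[33,20],[38,0]]
[[33,20],[42,0]]
[[15,20],[20,0],[33,20],[42,0]]
[[15,20],[20,0],[33,20],[42,0]]
[[15,20],[20,0],[33,20],[42,0]]
[[15,20],[20,0],[33,20],[43,0]]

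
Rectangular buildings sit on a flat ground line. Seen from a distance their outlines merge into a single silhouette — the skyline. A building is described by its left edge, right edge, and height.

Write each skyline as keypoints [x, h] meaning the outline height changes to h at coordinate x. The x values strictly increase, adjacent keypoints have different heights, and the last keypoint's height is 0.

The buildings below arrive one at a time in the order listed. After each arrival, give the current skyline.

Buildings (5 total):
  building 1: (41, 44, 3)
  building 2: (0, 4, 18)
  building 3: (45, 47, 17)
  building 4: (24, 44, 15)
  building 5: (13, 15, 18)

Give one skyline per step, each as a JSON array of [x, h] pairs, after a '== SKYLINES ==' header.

== SKYLINES ==
[[41,3],[44,0]]
[[0,18],[4,0],[41,3],[44,0]]
[[0,18],[4,0],[41,3],[44,0],[45,17],[47,0]]
[[0,18],[4,0],[24,15],[44,0],[45,17],[47,0]]
[[0,18],[4,0],[13,18],[15,0],[24,15],[44,0],[45,17],[47,0]]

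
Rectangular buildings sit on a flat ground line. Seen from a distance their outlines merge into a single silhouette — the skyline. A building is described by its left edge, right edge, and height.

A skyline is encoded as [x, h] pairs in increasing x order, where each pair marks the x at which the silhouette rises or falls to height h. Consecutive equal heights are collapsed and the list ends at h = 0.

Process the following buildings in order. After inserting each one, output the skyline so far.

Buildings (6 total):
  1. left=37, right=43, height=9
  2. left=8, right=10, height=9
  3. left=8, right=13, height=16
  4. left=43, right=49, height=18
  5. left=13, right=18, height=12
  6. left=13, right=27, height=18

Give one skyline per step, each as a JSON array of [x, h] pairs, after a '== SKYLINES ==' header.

== SKYLINES ==
[[37,9],[43,0]]
[[8,9],[10,0],[37,9],[43,0]]
[[8,16],[13,0],[37,9],[43,0]]
[[8,16],[13,0],[37,9],[43,18],[49,0]]
[[8,16],[13,12],[18,0],[37,9],[43,18],[49,0]]
[[8,16],[13,18],[27,0],[37,9],[43,18],[49,0]]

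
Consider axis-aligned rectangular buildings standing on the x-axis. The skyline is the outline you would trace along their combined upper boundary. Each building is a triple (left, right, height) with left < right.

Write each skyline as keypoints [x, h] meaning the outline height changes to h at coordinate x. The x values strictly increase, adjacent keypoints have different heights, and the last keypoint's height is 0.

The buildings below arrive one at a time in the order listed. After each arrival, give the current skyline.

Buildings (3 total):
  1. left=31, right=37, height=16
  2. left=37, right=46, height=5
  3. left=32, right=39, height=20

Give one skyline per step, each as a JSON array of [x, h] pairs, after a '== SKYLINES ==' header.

== SKYLINES ==
[[31,16],[37,0]]
[[31,16],[37,5],[46,0]]
[[31,16],[32,20],[39,5],[46,0]]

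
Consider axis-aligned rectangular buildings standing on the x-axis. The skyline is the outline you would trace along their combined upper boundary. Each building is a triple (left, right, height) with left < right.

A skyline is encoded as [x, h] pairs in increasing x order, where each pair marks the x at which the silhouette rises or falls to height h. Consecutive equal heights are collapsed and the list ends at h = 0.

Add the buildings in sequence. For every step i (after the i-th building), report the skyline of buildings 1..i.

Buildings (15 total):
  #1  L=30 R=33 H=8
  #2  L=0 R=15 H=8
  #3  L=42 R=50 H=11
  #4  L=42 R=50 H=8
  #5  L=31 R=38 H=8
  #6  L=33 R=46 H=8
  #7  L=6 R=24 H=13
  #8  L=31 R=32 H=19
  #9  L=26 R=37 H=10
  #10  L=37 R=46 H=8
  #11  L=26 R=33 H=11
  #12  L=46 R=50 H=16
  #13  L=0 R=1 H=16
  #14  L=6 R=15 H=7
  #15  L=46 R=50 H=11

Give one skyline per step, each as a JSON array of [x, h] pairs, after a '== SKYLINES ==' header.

== SKYLINES ==
[[30,8],[33,0]]
[[0,8],[15,0],[30,8],[33,0]]
[[0,8],[15,0],[30,8],[33,0],[42,11],[50,0]]
[[0,8],[15,0],[30,8],[33,0],[42,11],[50,0]]
[[0,8],[15,0],[30,8],[38,0],[42,11],[50,0]]
[[0,8],[15,0],[30,8],[42,11],[50,0]]
[[0,8],[6,13],[24,0],[30,8],[42,11],[50,0]]
[[0,8],[6,13],[24,0],[30,8],[31,19],[32,8],[42,11],[50,0]]
[[0,8],[6,13],[24,0],[26,10],[31,19],[32,10],[37,8],[42,11],[50,0]]
[[0,8],[6,13],[24,0],[26,10],[31,19],[32,10],[37,8],[42,11],[50,0]]
[[0,8],[6,13],[24,0],[26,11],[31,19],[32,11],[33,10],[37,8],[42,11],[50,0]]
[[0,8],[6,13],[24,0],[26,11],[31,19],[32,11],[33,10],[37,8],[42,11],[46,16],[50,0]]
[[0,16],[1,8],[6,13],[24,0],[26,11],[31,19],[32,11],[33,10],[37,8],[42,11],[46,16],[50,0]]
[[0,16],[1,8],[6,13],[24,0],[26,11],[31,19],[32,11],[33,10],[37,8],[42,11],[46,16],[50,0]]
[[0,16],[1,8],[6,13],[24,0],[26,11],[31,19],[32,11],[33,10],[37,8],[42,11],[46,16],[50,0]]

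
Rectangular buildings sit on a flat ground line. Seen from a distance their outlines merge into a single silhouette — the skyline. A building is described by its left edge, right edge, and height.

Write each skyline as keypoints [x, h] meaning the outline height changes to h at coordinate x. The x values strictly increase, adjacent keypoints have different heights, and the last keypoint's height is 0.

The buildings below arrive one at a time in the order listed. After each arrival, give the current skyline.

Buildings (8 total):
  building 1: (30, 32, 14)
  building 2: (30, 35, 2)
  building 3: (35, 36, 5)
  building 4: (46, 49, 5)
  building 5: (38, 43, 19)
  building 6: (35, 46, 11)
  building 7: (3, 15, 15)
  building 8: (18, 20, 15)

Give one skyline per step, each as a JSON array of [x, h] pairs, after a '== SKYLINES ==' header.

== SKYLINES ==
[[30,14],[32,0]]
[[30,14],[32,2],[35,0]]
[[30,14],[32,2],[35,5],[36,0]]
[[30,14],[32,2],[35,5],[36,0],[46,5],[49,0]]
[[30,14],[32,2],[35,5],[36,0],[38,19],[43,0],[46,5],[49,0]]
[[30,14],[32,2],[35,11],[38,19],[43,11],[46,5],[49,0]]
[[3,15],[15,0],[30,14],[32,2],[35,11],[38,19],[43,11],[46,5],[49,0]]
[[3,15],[15,0],[18,15],[20,0],[30,14],[32,2],[35,11],[38,19],[43,11],[46,5],[49,0]]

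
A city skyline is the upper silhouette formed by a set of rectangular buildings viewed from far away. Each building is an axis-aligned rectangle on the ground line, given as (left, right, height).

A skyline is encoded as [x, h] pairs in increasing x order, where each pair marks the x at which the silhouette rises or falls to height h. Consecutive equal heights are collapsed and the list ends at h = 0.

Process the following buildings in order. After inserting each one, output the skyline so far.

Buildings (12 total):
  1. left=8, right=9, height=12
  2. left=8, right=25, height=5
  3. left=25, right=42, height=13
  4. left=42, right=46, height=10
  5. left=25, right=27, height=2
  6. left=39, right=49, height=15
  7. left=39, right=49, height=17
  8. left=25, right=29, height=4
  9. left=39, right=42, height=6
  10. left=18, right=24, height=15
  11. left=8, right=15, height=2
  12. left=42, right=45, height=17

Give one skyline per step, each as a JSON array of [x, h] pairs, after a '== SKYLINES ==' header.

== SKYLINES ==
[[8,12],[9,0]]
[[8,12],[9,5],[25,0]]
[[8,12],[9,5],[25,13],[42,0]]
[[8,12],[9,5],[25,13],[42,10],[46,0]]
[[8,12],[9,5],[25,13],[42,10],[46,0]]
[[8,12],[9,5],[25,13],[39,15],[49,0]]
[[8,12],[9,5],[25,13],[39,17],[49,0]]
[[8,12],[9,5],[25,13],[39,17],[49,0]]
[[8,12],[9,5],[25,13],[39,17],[49,0]]
[[8,12],[9,5],[18,15],[24,5],[25,13],[39,17],[49,0]]
[[8,12],[9,5],[18,15],[24,5],[25,13],[39,17],[49,0]]
[[8,12],[9,5],[18,15],[24,5],[25,13],[39,17],[49,0]]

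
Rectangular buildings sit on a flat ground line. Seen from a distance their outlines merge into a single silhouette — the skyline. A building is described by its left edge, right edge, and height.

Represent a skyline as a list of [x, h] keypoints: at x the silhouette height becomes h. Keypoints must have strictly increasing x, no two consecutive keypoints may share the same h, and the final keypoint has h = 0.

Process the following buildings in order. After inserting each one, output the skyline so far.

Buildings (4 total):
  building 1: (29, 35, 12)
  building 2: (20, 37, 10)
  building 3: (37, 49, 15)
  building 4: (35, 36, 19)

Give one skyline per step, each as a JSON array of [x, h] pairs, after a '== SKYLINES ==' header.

== SKYLINES ==
[[29,12],[35,0]]
[[20,10],[29,12],[35,10],[37,0]]
[[20,10],[29,12],[35,10],[37,15],[49,0]]
[[20,10],[29,12],[35,19],[36,10],[37,15],[49,0]]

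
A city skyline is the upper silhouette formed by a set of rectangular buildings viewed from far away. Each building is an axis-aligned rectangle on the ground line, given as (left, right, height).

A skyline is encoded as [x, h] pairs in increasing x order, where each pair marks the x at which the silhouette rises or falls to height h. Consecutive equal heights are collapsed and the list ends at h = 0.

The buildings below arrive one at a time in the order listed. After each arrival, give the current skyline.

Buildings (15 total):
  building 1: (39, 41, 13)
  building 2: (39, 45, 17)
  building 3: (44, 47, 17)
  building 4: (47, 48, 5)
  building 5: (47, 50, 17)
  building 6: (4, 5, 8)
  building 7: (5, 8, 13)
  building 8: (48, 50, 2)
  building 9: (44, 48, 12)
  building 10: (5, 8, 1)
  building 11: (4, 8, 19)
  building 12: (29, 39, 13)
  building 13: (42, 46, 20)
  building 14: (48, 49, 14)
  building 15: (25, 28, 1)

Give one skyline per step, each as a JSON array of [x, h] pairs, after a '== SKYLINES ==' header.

== SKYLINES ==
[[39,13],[41,0]]
[[39,17],[45,0]]
[[39,17],[47,0]]
[[39,17],[47,5],[48,0]]
[[39,17],[50,0]]
[[4,8],[5,0],[39,17],[50,0]]
[[4,8],[5,13],[8,0],[39,17],[50,0]]
[[4,8],[5,13],[8,0],[39,17],[50,0]]
[[4,8],[5,13],[8,0],[39,17],[50,0]]
[[4,8],[5,13],[8,0],[39,17],[50,0]]
[[4,19],[8,0],[39,17],[50,0]]
[[4,19],[8,0],[29,13],[39,17],[50,0]]
[[4,19],[8,0],[29,13],[39,17],[42,20],[46,17],[50,0]]
[[4,19],[8,0],[29,13],[39,17],[42,20],[46,17],[50,0]]
[[4,19],[8,0],[25,1],[28,0],[29,13],[39,17],[42,20],[46,17],[50,0]]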